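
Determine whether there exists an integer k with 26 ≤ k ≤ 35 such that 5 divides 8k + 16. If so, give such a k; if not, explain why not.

k = 28

k = 28 works, since 8·28 + 16 = 240 = 48·5.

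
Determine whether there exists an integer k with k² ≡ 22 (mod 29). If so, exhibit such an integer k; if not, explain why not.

k = 14

Take k = 14. Then 14² = 196 = 6·29 + 22, so 14² ≡ 22 (mod 29).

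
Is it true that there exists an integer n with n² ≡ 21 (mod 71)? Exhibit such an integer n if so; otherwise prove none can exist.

There is no such integer.

71 is prime, so by Euler's criterion 21 is a square mod 71 iff 21^((71−1)/2) = 21^35 ≡ 1 (mod 71).
Squaring successively (mod 71): 21^2 = 441 ≡ 15; 21^4 ≡ 15² = 225 ≡ 12; 21^8 ≡ 12² = 144 ≡ 2; 21^16 ≡ 2² = 4 ≡ 4; 21^32 ≡ 4² = 16 ≡ 16.
Since 35 = 32 + 2 + 1, 21^35 ≡ 16 · 15 · 21; multiplying out mod 71: 16·15 = 240 ≡ 27, then 27·21 = 567 ≡ 70. Thus 21^35 ≡ 70 ≡ −1 (mod 71).
The value −1 means 21 is a non-residue modulo 71, so n² ≡ 21 (mod 71) is impossible.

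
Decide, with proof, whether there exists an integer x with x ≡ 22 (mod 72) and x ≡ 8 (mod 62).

Here gcd(72, 62) = 2, and both 22 and 8 leave remainder 0 mod 2, so the system is consistent.
Put x = 22 + 72t, so we need 72t ≡ 48 (mod 62), equivalently (divide by 2) 36t ≡ 24 (mod 31).
36 ≡ 5 (mod 31), so this reads 5t ≡ 24 (mod 31). Note 5·25 = 125 ≡ 1 (mod 31) (as 125 − 1 = 4·31), so 5⁻¹ ≡ 25.
Therefore t ≡ 25·24 = 600 ≡ 11 (mod 31).
Then x = 22 + 72·11 = 814.
Check: 814 mod 72 = 22, 814 mod 62 = 8. ✓

x = 814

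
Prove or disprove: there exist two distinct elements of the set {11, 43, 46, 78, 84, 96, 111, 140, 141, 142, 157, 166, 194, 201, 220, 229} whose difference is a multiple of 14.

43 mod 14 = 1 and 141 mod 14 = 1, so 141 − 43 = 98 = 7·14.

The pair (43, 141) works.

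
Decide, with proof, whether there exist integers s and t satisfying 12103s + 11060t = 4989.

Any value of 12103s + 11060t is a multiple of gcd(12103, 11060) = 7.
But 4989 is not a multiple of 7 (it leaves remainder 5).
So the equation is unsolvable over ℤ.

There are no such integers.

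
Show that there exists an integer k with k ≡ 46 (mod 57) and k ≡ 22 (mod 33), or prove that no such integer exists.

k = 616

The moduli are not coprime: gcd(57, 33) = 3. Compatibility requires 3 ∣ (22 − 46) = -24, which holds, so solutions exist.
Write k = 46 + 57t. Then 57t ≡ 22 − 46 ≡ 9 (mod 33); dividing through by 3 gives 19t ≡ 3 (mod 11).
19 ≡ 8 (mod 11), so this reads 8t ≡ 3 (mod 11). Invert 8 mod 11 by the Euclidean algorithm: 11 = 1·8 + 3, 8 = 2·3 + 2, 3 = 1·2 + 1, 2 = 2·1 + 0; back-substituting, 1 = 3 − 1·2 = 3 − (8 − 2·3) = −8 + 3·3 = −8 + 3·(11 − 1·8) = 3·11 − 4·8. Hence 8·(-4) ≡ 1, so 8⁻¹ ≡ -4 ≡ 7 (mod 11).
Multiplying by 7: t ≡ 7·3 = 21 ≡ 10 (mod 11).
Then k = 46 + 57·10 = 616.
Check: 616 mod 57 = 46, 616 mod 33 = 22. ✓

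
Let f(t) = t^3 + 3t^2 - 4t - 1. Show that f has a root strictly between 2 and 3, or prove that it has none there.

The endpoint values f(2) = 11 and f(3) = 41 are both positive. Claim: f(t) > 0 for every t in (2, 3).
Shift to the endpoint 2: with t = 2 + u (0 < u < 1), one computes f(2 + u) = u^3 + 9u^2 + 20u + 11.
The nonzero coefficients here are all positive, so for u > 0 every term is positive (or zero), and the constant term 11 is strictly positive.
Therefore f(t) > 0 throughout (2, 3), and f has no zero there.

f has no root in that interval.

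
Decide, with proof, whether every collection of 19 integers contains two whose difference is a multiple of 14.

Partition the integers by their residue mod 14; there are 14 classes.
Placing 19 integers into 14 classes, some class receives at least two — say a and b.
Then a ≡ b (mod 14), i.e. 14 ∣ (a − b).

True.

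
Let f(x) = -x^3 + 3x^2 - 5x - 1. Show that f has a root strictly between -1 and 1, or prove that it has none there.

Yes, f has a root in the interval.

f(-1) = 8 and f(1) = -4, which have opposite signs.
As a polynomial, f is continuous on every closed interval.
By the Intermediate Value Theorem f must vanish at some point of (-1, 1).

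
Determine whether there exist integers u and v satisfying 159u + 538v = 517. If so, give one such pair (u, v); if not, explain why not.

Since gcd(159, 538) = 1, every integer is an integer combination of 159 and 538.
Euclidean algorithm: 538 = 3·159 + 61, 159 = 2·61 + 37, 61 = 1·37 + 24, 37 = 1·24 + 13, 24 = 1·13 + 11, 13 = 1·11 + 2, 11 = 5·2 + 1, 2 = 2·1 + 0.
Working back up the chain: 1 = 11 − 5·2 = 11 − 5·(13 − 1·11) = −5·13 + 6·11 = −5·13 + 6·(24 − 1·13) = 6·24 − 11·13 = 6·24 − 11·(37 − 1·24) = −11·37 + 17·24 = −11·37 + 17·(61 − 1·37) = 17·61 − 28·37 = 17·61 − 28·(159 − 2·61) = −28·159 + 73·61 = −28·159 + 73·(538 − 3·159) = 73·538 − 247·159. So 159·(-247) + 538·73 = 1.
Times 517: 159·(-127699) + 538·37741 = 517, so (-127699, 37741) solves it.
Shifting by a multiple of (538, −159) keeps it a solution: u = -127699 + 238·538 = 345, v = 37741 − 238·159 = -101.
Check: 159·345 + 538·(-101) = 54855 − 54338 = 517. ✓

u = 345, v = -101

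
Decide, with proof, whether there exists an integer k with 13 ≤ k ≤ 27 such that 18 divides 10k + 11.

No such integer k in that range exists.

At k = 13, 10·13 + 11 = 141 ≡ 15 (mod 18), and each step in k adds 10, giving residues 15, 7, 17, 9, 1, 11, 3, 13, 5, 15, 7, 17, 9, 1, 11 for k = 13, 14, …, 27.
The residue 0 does not occur, so no k in [13, 27] makes 10k + 11 a multiple of 18.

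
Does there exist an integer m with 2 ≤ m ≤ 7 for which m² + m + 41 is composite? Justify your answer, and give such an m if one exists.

There is no such integer m in that range.

The values for m = 2, 3, …, 7 are 47, 53, 61, 71, 83, 97, and each of these is prime.
So no value in the range makes the expression composite.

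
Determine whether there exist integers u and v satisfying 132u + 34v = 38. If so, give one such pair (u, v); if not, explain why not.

u = 16, v = -61

Every value of 132u + 34v is a multiple of gcd(132, 34) = 2; since 2 ∣ 38, solutions exist.
Dividing through by 2 reduces the equation to 66u + 17v = 19.
Run the Euclidean algorithm on 66 and 17: 66 = 3·17 + 15, 17 = 1·15 + 2, 15 = 7·2 + 1, 2 = 2·1 + 0.
Back-substituting, 1 = 15 − 7·2 = 15 − 7·(17 − 1·15) = −7·17 + 8·15 = −7·17 + 8·(66 − 3·17) = 8·66 − 31·17; that is, 66·8 + 17·(-31) = 1.
Scaling by 19 gives the particular solution (u, v) = (152, -589).
Shifting by a multiple of (17, −66) keeps it a solution: u = 152 − 8·17 = 16, v = -589 + 8·66 = -61.
Check: 132·16 + 34·(-61) = 2112 − 2074 = 38. ✓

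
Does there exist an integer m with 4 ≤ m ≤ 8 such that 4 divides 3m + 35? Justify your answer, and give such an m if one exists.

For m = 4, 5, 6 the values 47, 50, 53 are not multiples of 4. m = 7 works, since 3·7 + 35 = 56 = 14·4.

m = 7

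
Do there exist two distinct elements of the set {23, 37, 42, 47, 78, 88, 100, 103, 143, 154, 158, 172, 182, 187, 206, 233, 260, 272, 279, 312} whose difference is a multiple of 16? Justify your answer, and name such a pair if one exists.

23 mod 16 = 7 and 103 mod 16 = 7, so 103 − 23 = 80 = 5·16.

23 and 103 are such a pair.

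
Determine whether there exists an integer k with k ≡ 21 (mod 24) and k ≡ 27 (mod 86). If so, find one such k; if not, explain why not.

The moduli are not coprime: gcd(24, 86) = 2. Compatibility requires 2 ∣ (27 − 21) = 6, which holds, so solutions exist.
Put k = 21 + 24t, so we need 24t ≡ 6 (mod 86), equivalently (divide by 2) 12t ≡ 3 (mod 43).
Note 12·18 = 216 ≡ 1 (mod 43) (as 216 − 1 = 5·43), so 12⁻¹ ≡ 18.
Multiplying by 18: t ≡ 18·3 = 54 ≡ 11 (mod 43).
Then k = 21 + 24·11 = 285.
Verify: 285 = 11·24 + 21 and 285 = 3·86 + 27. ✓

k = 285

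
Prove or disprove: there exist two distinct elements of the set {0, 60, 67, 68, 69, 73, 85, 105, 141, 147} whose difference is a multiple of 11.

No, no such pair exists.

Residues mod 11: 0↦0, 60↦5, 67↦1, 68↦2, 69↦3, 73↦7, 85↦8, 105↦6, 141↦9, 147↦4.
All 10 residues are distinct, so no two elements differ by a multiple of 11.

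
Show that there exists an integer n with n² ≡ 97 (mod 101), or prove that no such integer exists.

n = 81

Take n = 81. Then 81² = 6561 = 64·101 + 97, so 81² ≡ 97 (mod 101).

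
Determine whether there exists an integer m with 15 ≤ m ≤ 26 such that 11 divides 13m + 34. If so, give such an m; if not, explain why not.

Try m = 16: 13·16 + 34 = 242 = 22·11, which is divisible by 11.

m = 16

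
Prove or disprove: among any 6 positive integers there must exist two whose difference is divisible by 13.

Consider the 6 integers 57, 58, …, 62. They lie in distinct residue classes modulo 13, since 6 ≤ 13.
Any two of them differ by at most 5 < 13 and by at least 1, so no difference is a multiple of 13.

No; for instance {57, 58, 59, 60, 61, 62} is a counterexample.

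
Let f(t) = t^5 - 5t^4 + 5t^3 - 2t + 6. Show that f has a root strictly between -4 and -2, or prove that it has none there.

No such root exists.

f(-4) = -2610 and f(-2) = -142, both negative, so a sign-change argument is unavailable; we show f keeps this sign on the whole interval.
Substitute t = -2 − u, where 0 < u < 2 on the interval. Expanding, f(-2 − u) = -u^5 - 15u^4 - 85u^3 - 230u^2 - 298u - 142.
The nonzero coefficients here are all negative, so for u > 0 every term is negative (or zero), and the constant term -142 is strictly negative.
So f is strictly negative on (-4, -2); no root exists in the interval.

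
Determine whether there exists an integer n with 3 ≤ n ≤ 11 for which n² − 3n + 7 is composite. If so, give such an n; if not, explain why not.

n = 11

At n = 11: 11² − 3·11 + 7 = 95 = 5·19, which is composite.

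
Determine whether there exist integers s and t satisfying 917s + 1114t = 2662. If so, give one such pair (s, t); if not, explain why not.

917 and 1114 are coprime, so 917s + 1114t ranges over all of ℤ.
Run the Euclidean algorithm on 1114 and 917: 1114 = 1·917 + 197, 917 = 4·197 + 129, 197 = 1·129 + 68, 129 = 1·68 + 61, 68 = 1·61 + 7, 61 = 8·7 + 5, 7 = 1·5 + 2, 5 = 2·2 + 1, 2 = 2·1 + 0.
Unwinding: 1 = 5 − 2·2 = 5 − 2·(7 − 1·5) = −2·7 + 3·5 = −2·7 + 3·(61 − 8·7) = 3·61 − 26·7 = 3·61 − 26·(68 − 1·61) = −26·68 + 29·61 = −26·68 + 29·(129 − 1·68) = 29·129 − 55·68 = 29·129 − 55·(197 − 1·129) = −55·197 + 84·129 = −55·197 + 84·(917 − 4·197) = 84·917 − 391·197 = 84·917 − 391·(1114 − 1·917) = −391·1114 + 475·917, i.e. 917·475 + 1114·(-391) = 1.
Multiplying through by 2662: s = 475·2662 = 1264450, t = (-391)·2662 = -1040842 is a solution.
Subtracting 1135·1114 from s and adding 1135·917 to t gives the tidier solution (60, -47).
Check: 917·60 + 1114·(-47) = 55020 − 52358 = 2662. ✓

s = 60, t = -47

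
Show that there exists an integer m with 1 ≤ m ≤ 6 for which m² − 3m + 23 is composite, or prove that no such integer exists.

At m = 2: 2² − 3·2 + 23 = 21 = 3·7, which is composite.

m = 2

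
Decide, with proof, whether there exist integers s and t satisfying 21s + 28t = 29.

gcd(21, 28) = 7, so every integer of the form 21s + 28t is a multiple of 7.
However 29 leaves remainder 1 on division by 7.
Therefore 21s + 28t = 29 has no solution in integers.

No such integers exist.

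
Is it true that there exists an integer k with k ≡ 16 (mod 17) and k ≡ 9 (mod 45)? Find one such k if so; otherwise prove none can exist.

k = 594

The moduli 17 and 45 are coprime, so by the Chinese Remainder Theorem a unique solution modulo 765 exists.
Write k = 16 + 17t and require 16 + 17t ≡ 9 (mod 45), i.e. 17t ≡ 38 (mod 45).
To invert 17 modulo 45: 45 = 2·17 + 11, 17 = 1·11 + 6, 11 = 1·6 + 5, 6 = 1·5 + 1, 5 = 5·1 + 0, and unwinding, 1 = 6 − 1·5 = 6 − (11 − 1·6) = −11 + 2·6 = −11 + 2·(17 − 1·11) = 2·17 − 3·11 = 2·17 − 3·(45 − 2·17) = −3·45 + 8·17. Thus 17⁻¹ ≡ 8 (mod 45).
Therefore t ≡ 8·38 = 304 ≡ 34 (mod 45).
With t = 34: k = 16 + 17·34 = 594.
Indeed 594 ≡ 16 (mod 17) and 594 ≡ 9 (mod 45).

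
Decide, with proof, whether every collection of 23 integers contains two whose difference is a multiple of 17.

True.

Each integer lies in one of the 17 residue classes modulo 17.
Since 23 > 17, two of the 23 integers must share a residue class by the pigeonhole principle; call them a and b.
Their difference a − b is then a multiple of 17.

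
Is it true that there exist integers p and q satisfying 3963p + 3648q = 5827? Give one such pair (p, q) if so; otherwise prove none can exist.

Any value of 3963p + 3648q is a multiple of gcd(3963, 3648) = 3.
But 5827 is not a multiple of 3 (it leaves remainder 1).
Hence no integers p, q satisfy the equation.

No such integers exist.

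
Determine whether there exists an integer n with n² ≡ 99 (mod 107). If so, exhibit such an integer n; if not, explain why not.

n = 45

n = 45 works: 45² = 2025, and 2025 − 99 = 1926 = 18·107.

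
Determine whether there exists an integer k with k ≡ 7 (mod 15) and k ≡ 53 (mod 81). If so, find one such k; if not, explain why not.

No such integer exists.

gcd(15, 81) = 3. If k ≡ 7 (mod 15) and k ≡ 53 (mod 81), then k ≡ 7 (mod 3) and k ≡ 53 (mod 3).
However 7 ≡ 1 and 53 ≡ 2 (mod 3), and 1 ≠ 2.
So no integer satisfies both congruences.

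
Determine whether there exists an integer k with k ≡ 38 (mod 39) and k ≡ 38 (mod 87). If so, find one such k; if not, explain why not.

gcd(39, 87) = 3. A simultaneous solution exists iff 38 ≡ 38 (mod 3); here 38 mod 3 = 2 = 38 mod 3, so it does.
The smallest candidate k = 38 works directly: 38 ≡ 38 (mod 87).
Indeed 38 ≡ 38 (mod 39) and 38 ≡ 38 (mod 87).

k = 38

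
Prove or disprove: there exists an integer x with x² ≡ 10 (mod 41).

x = 25

x = 25 works: 25² = 625, and 625 − 10 = 615 = 15·41.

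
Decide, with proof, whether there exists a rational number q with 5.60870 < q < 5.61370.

q = 101/18

Scale by 18: the interval becomes (100.95660, 101.04660), which contains the integer 101.
Dividing back, 5.60870 < 101/18 < 5.61370, and 101/18 is rational.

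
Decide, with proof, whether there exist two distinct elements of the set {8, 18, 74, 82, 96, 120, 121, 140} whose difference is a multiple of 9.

No, no such pair exists.

Reduce each element modulo 9: 8↦8, 18↦0, 74↦2, 82↦1, 96↦6, 120↦3, 121↦4, 140↦5.
All 8 residues are distinct, so no two elements differ by a multiple of 9.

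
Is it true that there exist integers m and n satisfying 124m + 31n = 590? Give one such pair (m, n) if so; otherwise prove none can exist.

Any value of 124m + 31n is a multiple of gcd(124, 31) = 31.
But 590 is not a multiple of 31 (it leaves remainder 1).
So the equation is unsolvable over ℤ.

No such integers exist.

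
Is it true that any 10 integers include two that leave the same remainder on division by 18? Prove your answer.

No, the set {82, 83, 84, 85, 86, 87, 88, 89, 90, 91} is a counterexample.

Take the 10 consecutive integers 82, 83, …, 91: their residues mod 18 are all distinct because 10 ≤ 18.
So no two of them leave the same remainder on division by 18; the claim fails for this set.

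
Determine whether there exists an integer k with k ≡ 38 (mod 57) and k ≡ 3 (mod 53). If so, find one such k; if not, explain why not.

The moduli 57 and 53 are coprime, so by the Chinese Remainder Theorem a unique solution modulo 3021 exists.
Write k = 38 + 57t and require 38 + 57t ≡ 3 (mod 53), i.e. 57t ≡ 18 (mod 53).
57 ≡ 4 (mod 53), so this reads 4t ≡ 18 (mod 53). To invert 4 modulo 53: 53 = 13·4 + 1, 4 = 4·1 + 0, and unwinding, 1 = 53 − 13·4. Thus 4⁻¹ ≡ -13 ≡ 40 (mod 53).
Multiplying by 40: t ≡ 40·18 = 720 ≡ 31 (mod 53).
Taking t = 31 gives k = 38 + 57·31 = 1805.
Indeed 1805 ≡ 38 (mod 57) and 1805 ≡ 3 (mod 53).

k = 1805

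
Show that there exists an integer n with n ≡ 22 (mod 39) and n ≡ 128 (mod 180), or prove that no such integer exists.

Reduce both congruences modulo 3, which divides 39 and 180: they say n ≡ 22 (mod 3) and n ≡ 128 (mod 3).
These are incompatible: 22 − 128 = -106 is not divisible by 3.
Therefore no such n exists.

No, no such integer exists.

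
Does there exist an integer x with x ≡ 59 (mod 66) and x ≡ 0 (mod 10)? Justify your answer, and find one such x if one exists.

No such integer exists.

gcd(66, 10) = 2. If x ≡ 59 (mod 66) and x ≡ 0 (mod 10), then x ≡ 59 (mod 2) and x ≡ 0 (mod 2).
These are incompatible: 59 − 0 = 59 is not divisible by 2.
Hence the system has no solution.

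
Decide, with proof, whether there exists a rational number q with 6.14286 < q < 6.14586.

Multiplying by 48: 48·6.14286 = 294.85728 and 48·6.14586 = 295.00128, so the integer 295 lies strictly between them.
Hence 295/48 is a rational number with 6.14286 < 295/48 < 6.14586.

q = 295/48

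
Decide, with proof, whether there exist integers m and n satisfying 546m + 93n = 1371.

m = 2, n = 3

Every value of 546m + 93n is a multiple of gcd(546, 93) = 3; since 3 ∣ 1371, solutions exist.
Dividing through by 3 reduces the equation to 182m + 31n = 457.
Dividing repeatedly: 182 = 5·31 + 27, 31 = 1·27 + 4, 27 = 6·4 + 3, 4 = 1·3 + 1, 3 = 3·1 + 0.
Working back up the chain: 1 = 4 − 1·3 = 4 − (27 − 6·4) = −27 + 7·4 = −27 + 7·(31 − 1·27) = 7·31 − 8·27 = 7·31 − 8·(182 − 5·31) = −8·182 + 47·31. So 182·(-8) + 31·47 = 1.
Scaling by 457 gives the particular solution (m, n) = (-3656, 21479).
Adding 118·31 to m and subtracting 118·182 from n gives the tidier solution (2, 3).
Check: 546·2 + 93·3 = 1092 + 279 = 1371. ✓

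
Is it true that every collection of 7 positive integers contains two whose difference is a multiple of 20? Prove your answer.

No, the set {8, 9, 10, 11, 12, 13, 14} is a counterexample.

Try 7 consecutive integers, 8, 9, …, 14. Their remainders mod 20 are 8, 9, 10, 11, 12, 13, 14 — pairwise different, as any 7 ≤ 20 consecutive integers have distinct residues.
No two share a residue, so no pair has difference divisible by 20; the claim fails for this set.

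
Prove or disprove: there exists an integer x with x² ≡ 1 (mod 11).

x = 10

Take x = 10. Then 10² = 100 = 9·11 + 1, so 10² ≡ 1 (mod 11).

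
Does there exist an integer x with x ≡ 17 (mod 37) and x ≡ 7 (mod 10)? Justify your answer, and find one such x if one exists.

x = 17

Since 37 and 10 share no common factor, CRT says the pair of congruences has a solution (unique mod 370).
Any solution of the first congruence is x = 17 + 37t; substituting into the second, 37t ≡ 7 − 17 ≡ 0 (mod 10).
37 ≡ 7 (mod 10), so this reads 7t ≡ 0 (mod 10). t = 0 satisfies this.
With t = 0: x = 17 + 37·0 = 17.
Check: 17 mod 37 = 17, 17 mod 10 = 7. ✓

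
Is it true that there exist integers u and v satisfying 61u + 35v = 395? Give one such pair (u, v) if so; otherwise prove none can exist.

Since gcd(61, 35) = 1, every integer is an integer combination of 61 and 35.
Euclidean algorithm: 61 = 1·35 + 26, 35 = 1·26 + 9, 26 = 2·9 + 8, 9 = 1·8 + 1, 8 = 8·1 + 0.
Working back up the chain: 1 = 9 − 1·8 = 9 − (26 − 2·9) = −26 + 3·9 = −26 + 3·(35 − 1·26) = 3·35 − 4·26 = 3·35 − 4·(61 − 1·35) = −4·61 + 7·35. So 61·(-4) + 35·7 = 1.
Scaling by 395 gives the particular solution (u, v) = (-1580, 2765).
Shifting by a multiple of (35, −61) keeps it a solution: u = -1580 + 46·35 = 30, v = 2765 − 46·61 = -41.
Indeed 61·30 + 35·(-41) = 1830 − 1435 = 395.

u = 30, v = -41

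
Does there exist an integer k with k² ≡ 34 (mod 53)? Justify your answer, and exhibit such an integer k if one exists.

Apply Euler's criterion with the prime 53: 34 is a quadratic residue iff 34^26 ≡ 1 (mod 53), and a non-residue iff it is ≡ −1.
Squaring successively (mod 53): 34^2 = 1156 ≡ 43; 34^4 ≡ 43² = 1849 ≡ 47; 34^8 ≡ 47² = 2209 ≡ 36; 34^16 ≡ 36² = 1296 ≡ 24.
Since 26 = 16 + 8 + 2, 34^26 ≡ 24 · 36 · 43; multiplying out mod 53: 24·36 = 864 ≡ 16, then 16·43 = 688 ≡ 52. Thus 34^26 ≡ 52 ≡ −1 (mod 53).
By Euler's criterion 34 is a quadratic non-residue mod 53: no k satisfies k² ≡ 34 (mod 53).

There is no such integer.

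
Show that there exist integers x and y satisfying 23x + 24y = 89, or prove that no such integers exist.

x = 7, y = -3

23 and 24 are coprime, so 23x + 24y ranges over all of ℤ.
Run the Euclidean algorithm on 24 and 23: 24 = 1·23 + 1, 23 = 23·1 + 0.
Back-substituting, 1 = 24 − 1·23; that is, 23·(-1) + 24·1 = 1.
Times 89: 23·(-89) + 24·89 = 89, so (-89, 89) solves it.
The general solution is x = -89 + 24k, y = 89 − 23k; taking k = 4 gives the smaller pair x = 7, y = -3.
Check: 23·7 + 24·(-3) = 161 − 72 = 89. ✓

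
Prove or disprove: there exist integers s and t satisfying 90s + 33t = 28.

No, no such integers exist.

Any value of 90s + 33t is a multiple of gcd(90, 33) = 3.
But 28 = 3·9 + 1, so 3 ∤ 28.
Therefore 90s + 33t = 28 has no solution in integers.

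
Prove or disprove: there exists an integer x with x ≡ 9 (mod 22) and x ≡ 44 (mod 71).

The moduli 22 and 71 are coprime, so by the Chinese Remainder Theorem a unique solution modulo 1562 exists.
Any solution of the first congruence is x = 9 + 22t; substituting into the second, 22t ≡ 44 − 9 ≡ 35 (mod 71).
Note 22·42 = 924 ≡ 1 (mod 71) (as 924 − 1 = 13·71), so 22⁻¹ ≡ 42.
Multiplying by 42: t ≡ 42·35 = 1470 ≡ 50 (mod 71).
Taking t = 50 gives x = 9 + 22·50 = 1109.
Indeed 1109 ≡ 9 (mod 22) and 1109 ≡ 44 (mod 71).

x = 1109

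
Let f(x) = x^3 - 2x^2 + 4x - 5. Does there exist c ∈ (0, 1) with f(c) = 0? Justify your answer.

Evaluate at the endpoints: f(0) = -5, f(1) = -2 — same sign (negative).
f'(x) = 3x^2 - 4x + 4 has discriminant (-4)² − 4·3·4 = -32 < 0, so f' has no real roots and is positive for every real x.
So f is strictly increasing; between 0 and 1 its values lie between f(0) = -5 and f(1) = -2, all negative. Therefore f has no root in (0, 1).

No such root exists.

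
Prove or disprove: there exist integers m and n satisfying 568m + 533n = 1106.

Since gcd(568, 533) = 1, every integer is an integer combination of 568 and 533.
Run the Euclidean algorithm on 568 and 533: 568 = 1·533 + 35, 533 = 15·35 + 8, 35 = 4·8 + 3, 8 = 2·3 + 2, 3 = 1·2 + 1, 2 = 2·1 + 0.
Working back up the chain: 1 = 3 − 1·2 = 3 − (8 − 2·3) = −8 + 3·3 = −8 + 3·(35 − 4·8) = 3·35 − 13·8 = 3·35 − 13·(533 − 15·35) = −13·533 + 198·35 = −13·533 + 198·(568 − 1·533) = 198·568 − 211·533. So 568·198 + 533·(-211) = 1.
Times 1106: 568·218988 + 533·(-233366) = 1106, so (218988, -233366) solves it.
Subtracting 410·533 from m and adding 410·568 to n gives the tidier solution (458, -486).
Check: 568·458 + 533·(-486) = 260144 − 259038 = 1106. ✓

m = 458, n = -486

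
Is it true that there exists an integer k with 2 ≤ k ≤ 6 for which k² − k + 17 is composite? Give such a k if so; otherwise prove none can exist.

No, no such integer k in that range exists.

The values for k = 2, 3, …, 6 are 19, 23, 29, 37, 47, and each of these is prime.
So no value in the range makes the expression composite.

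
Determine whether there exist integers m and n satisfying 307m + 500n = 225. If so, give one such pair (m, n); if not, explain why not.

Since gcd(307, 500) = 1, every integer is an integer combination of 307 and 500.
Euclidean algorithm: 500 = 1·307 + 193, 307 = 1·193 + 114, 193 = 1·114 + 79, 114 = 1·79 + 35, 79 = 2·35 + 9, 35 = 3·9 + 8, 9 = 1·8 + 1, 8 = 8·1 + 0.
Back-substituting, 1 = 9 − 1·8 = 9 − (35 − 3·9) = −35 + 4·9 = −35 + 4·(79 − 2·35) = 4·79 − 9·35 = 4·79 − 9·(114 − 1·79) = −9·114 + 13·79 = −9·114 + 13·(193 − 1·114) = 13·193 − 22·114 = 13·193 − 22·(307 − 1·193) = −22·307 + 35·193 = −22·307 + 35·(500 − 1·307) = 35·500 − 57·307; that is, 307·(-57) + 500·35 = 1.
Scaling by 225 gives the particular solution (m, n) = (-12825, 7875).
Adding 26·500 to m and subtracting 26·307 from n gives the tidier solution (175, -107).
Check: 307·175 + 500·(-107) = 53725 − 53500 = 225. ✓

m = 175, n = -107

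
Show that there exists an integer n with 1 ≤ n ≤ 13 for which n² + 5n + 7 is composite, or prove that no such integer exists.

At n = 2: 2² + 5·2 + 7 = 21 = 3·7, which is composite.

n = 2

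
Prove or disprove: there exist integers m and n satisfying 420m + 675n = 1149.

No, no such integers exist.

gcd(420, 675) = 15, so every integer of the form 420m + 675n is a multiple of 15.
However 1149 leaves remainder 9 on division by 15.
Therefore 420m + 675n = 1149 has no solution in integers.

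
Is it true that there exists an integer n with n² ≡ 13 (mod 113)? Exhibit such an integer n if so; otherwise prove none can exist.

Take n = 76. Then 76² = 5776 = 51·113 + 13, so 76² ≡ 13 (mod 113).

n = 76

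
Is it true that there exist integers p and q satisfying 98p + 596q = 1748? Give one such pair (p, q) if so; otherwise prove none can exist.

Since gcd(98, 596) = 2 and 1748 = 2·874, Bézout's identity guarantees a solution.
Dividing through by 2 reduces the equation to 49p + 298q = 874.
Run the Euclidean algorithm on 298 and 49: 298 = 6·49 + 4, 49 = 12·4 + 1, 4 = 4·1 + 0.
Back-substituting, 1 = 49 − 12·4 = 49 − 12·(298 − 6·49) = −12·298 + 73·49; that is, 49·73 + 298·(-12) = 1.
Times 874: 49·63802 + 298·(-10488) = 874, so (63802, -10488) solves it.
The general solution is p = 63802 + 298k, q = -10488 − 49k; taking k = -214 gives the smaller pair p = 30, q = -2.
Indeed 98·30 + 596·(-2) = 2940 − 1192 = 1748.

p = 30, q = -2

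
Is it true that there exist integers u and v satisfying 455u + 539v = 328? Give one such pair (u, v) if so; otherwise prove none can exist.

Any value of 455u + 539v is a multiple of gcd(455, 539) = 7.
But 328 is not a multiple of 7 (it leaves remainder 6).
Therefore 455u + 539v = 328 has no solution in integers.

No, no such integers exist.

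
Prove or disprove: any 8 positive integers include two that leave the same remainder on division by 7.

Yes, this is always true.

Each integer lies in one of the 7 residue classes modulo 7.
Placing 8 integers into 7 classes, some class receives at least two — say a and b.
So a and b have equal remainders mod 7, which is exactly what was to be shown.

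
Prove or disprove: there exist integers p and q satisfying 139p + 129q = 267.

139 and 129 are coprime, so 139p + 129q ranges over all of ℤ.
Run the Euclidean algorithm on 139 and 129: 139 = 1·129 + 10, 129 = 12·10 + 9, 10 = 1·9 + 1, 9 = 9·1 + 0.
Back-substituting, 1 = 10 − 1·9 = 10 − (129 − 12·10) = −129 + 13·10 = −129 + 13·(139 − 1·129) = 13·139 − 14·129; that is, 139·13 + 129·(-14) = 1.
Times 267: 139·3471 + 129·(-3738) = 267, so (3471, -3738) solves it.
The general solution is p = 3471 + 129k, q = -3738 − 139k; taking k = -26 gives the smaller pair p = 117, q = -124.
Check: 139·117 + 129·(-124) = 16263 − 15996 = 267. ✓

p = 117, q = -124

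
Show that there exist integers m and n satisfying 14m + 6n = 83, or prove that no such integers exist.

gcd(14, 6) = 2, so every integer of the form 14m + 6n is a multiple of 2.
But 83 = 2·41 + 1, so 2 ∤ 83.
Hence no integers m, n satisfy the equation.

There are no such integers.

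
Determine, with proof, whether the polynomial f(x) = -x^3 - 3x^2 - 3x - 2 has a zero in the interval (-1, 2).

No such root exists.

The endpoint values f(-1) = -1 and f(2) = -28 are both negative. Claim: f(x) < 0 for every x in (-1, 2).
Shift to the endpoint -1: with x = -1 + u (0 < u < 3), one computes f(-1 + u) = -u^3 - 1.
All 2 nonzero coefficients of this polynomial in u are negative; hence for u > 0 the value is a sum of negative terms (the constant -1 among them).
So f is strictly negative on (-1, 2); no root exists in the interval.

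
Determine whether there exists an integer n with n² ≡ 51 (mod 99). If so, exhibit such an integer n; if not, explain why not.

Since 9 ∣ 99, a solution of n² ≡ 51 (mod 99) would also satisfy n² ≡ 51 ≡ 6 (mod 9).
Squares mod 9 repeat after n = 4 (as (−n)² = n²); for n = 0..4 they are 0, 1, 4, 0, 7.
The set of squares mod 9 is therefore {0, 1, 4, 7}, which does not contain 6.
Therefore n² ≡ 51 (mod 99) has no solution.

No such integer exists.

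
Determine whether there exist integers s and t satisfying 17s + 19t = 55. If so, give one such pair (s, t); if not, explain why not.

s = 1, t = 2

Since gcd(17, 19) = 1, every integer is an integer combination of 17 and 19.
Run the Euclidean algorithm on 19 and 17: 19 = 1·17 + 2, 17 = 8·2 + 1, 2 = 2·1 + 0.
Unwinding: 1 = 17 − 8·2 = 17 − 8·(19 − 1·17) = −8·19 + 9·17, i.e. 17·9 + 19·(-8) = 1.
Times 55: 17·495 + 19·(-440) = 55, so (495, -440) solves it.
Subtracting 26·19 from s and adding 26·17 to t gives the tidier solution (1, 2).
Indeed 17·1 + 19·2 = 17 + 38 = 55.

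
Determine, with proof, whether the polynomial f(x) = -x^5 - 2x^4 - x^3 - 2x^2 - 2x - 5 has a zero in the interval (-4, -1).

f(-4) = 547 and f(-1) = -5, which have opposite signs.
As a polynomial, f is continuous on every closed interval.
By the Intermediate Value Theorem f must vanish at some point of (-4, -1).

Yes, f has a root in the interval.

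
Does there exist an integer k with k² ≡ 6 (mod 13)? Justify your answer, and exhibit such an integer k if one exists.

Since (13 − k)² ≡ k² (mod 13), it suffices to square k = 0, 1, …, 6: the residues are 0, 1, 4, 9, 3, 12, 10.
The set of squares mod 13 is therefore {0, 1, 3, 4, 9, 10, 12}, which does not contain 6.
Hence no integer k has k² ≡ 6 (mod 13).

No such integer exists.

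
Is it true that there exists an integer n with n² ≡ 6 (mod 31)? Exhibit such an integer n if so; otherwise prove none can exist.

No, no such integer exists.

Apply Euler's criterion with the prime 31: 6 is a quadratic residue iff 6^15 ≡ 1 (mod 31), and a non-residue iff it is ≡ −1.
Repeated squaring mod 31: 6^2 = 36 ≡ 5; 6^4 ≡ 5² = 25 ≡ 25; 6^8 ≡ 25² = 625 ≡ 5.
Since 15 = 8 + 4 + 2 + 1, 6^15 ≡ 5 · 25 · 5 · 6; multiplying out mod 31: 5·25 = 125 ≡ 1, then 1·5 = 5 ≡ 5, then 5·6 = 30 ≡ 30. Thus 6^15 ≡ 30 ≡ −1 (mod 31).
By Euler's criterion 6 is a quadratic non-residue mod 31: no n satisfies n² ≡ 6 (mod 31).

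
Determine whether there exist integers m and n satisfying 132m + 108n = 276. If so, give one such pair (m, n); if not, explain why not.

m = 7, n = -6

Every value of 132m + 108n is a multiple of gcd(132, 108) = 12; since 12 ∣ 276, solutions exist.
Dividing through by 12 reduces the equation to 11m + 9n = 23.
Euclidean algorithm: 11 = 1·9 + 2, 9 = 4·2 + 1, 2 = 2·1 + 0.
Back-substituting, 1 = 9 − 4·2 = 9 − 4·(11 − 1·9) = −4·11 + 5·9; that is, 11·(-4) + 9·5 = 1.
Scaling by 23 gives the particular solution (m, n) = (-92, 115).
Adding 11·9 to m and subtracting 11·11 from n gives the tidier solution (7, -6).
Check: 132·7 + 108·(-6) = 924 − 648 = 276. ✓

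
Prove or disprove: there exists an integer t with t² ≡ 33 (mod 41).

t = 19 works: 19² = 361, and 361 − 33 = 328 = 8·41.

t = 19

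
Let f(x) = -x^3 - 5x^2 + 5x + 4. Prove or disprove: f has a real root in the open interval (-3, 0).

Yes, f has a root in the interval.

f(-3) = -29 and f(0) = 4, which have opposite signs.
f is continuous everywhere (it is a polynomial), in particular on [-3, 0].
By the Intermediate Value Theorem f must vanish at some point of (-3, 0).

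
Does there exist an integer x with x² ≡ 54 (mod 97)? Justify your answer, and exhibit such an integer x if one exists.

x = 65 works: 65² = 4225, and 4225 − 54 = 4171 = 43·97.

x = 65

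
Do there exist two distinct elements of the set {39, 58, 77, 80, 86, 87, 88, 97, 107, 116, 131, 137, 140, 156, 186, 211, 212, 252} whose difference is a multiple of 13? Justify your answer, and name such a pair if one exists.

Yes: 39 and 156.

Both 39 and 156 leave remainder 0 on division by 13; their difference 117 = 9·13 is a multiple of 13.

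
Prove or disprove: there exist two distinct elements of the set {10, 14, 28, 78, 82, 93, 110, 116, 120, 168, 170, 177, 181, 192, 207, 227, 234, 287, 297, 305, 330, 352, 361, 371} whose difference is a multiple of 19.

The pair (10, 181) works.

Reduce each element mod 19: 10↦10, 14↦14, 28↦9, 78↦2, 82↦6, 93↦17, 110↦15, 116↦2, 120↦6, 168↦16, 170↦18, 177↦6, 181↦10, 192↦2, 207↦17, 227↦18, 234↦6, 287↦2, 297↦12, 305↦1, 330↦7, 352↦10, 361↦0, 371↦10. The residue 10 repeats (at 10 and 181), and 181 − 10 = 171 = 9·19.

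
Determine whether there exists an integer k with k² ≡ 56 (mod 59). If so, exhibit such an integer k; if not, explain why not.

59 is prime, so by Euler's criterion 56 is a square mod 59 iff 56^((59−1)/2) = 56^29 ≡ 1 (mod 59).
Repeated squaring mod 59: 56^2 = 3136 ≡ 9; 56^4 ≡ 9² = 81 ≡ 22; 56^8 ≡ 22² = 484 ≡ 12; 56^16 ≡ 12² = 144 ≡ 26.
Since 29 = 16 + 8 + 4 + 1, 56^29 ≡ 26 · 12 · 22 · 56; multiplying out mod 59: 26·12 = 312 ≡ 17, then 17·22 = 374 ≡ 20, then 20·56 = 1120 ≡ 58. Thus 56^29 ≡ 58 ≡ −1 (mod 59).
By Euler's criterion 56 is a quadratic non-residue mod 59: no k satisfies k² ≡ 56 (mod 59).

No, no such integer exists.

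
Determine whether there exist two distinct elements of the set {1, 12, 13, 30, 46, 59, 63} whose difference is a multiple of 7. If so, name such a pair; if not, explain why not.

Residues mod 7: 1↦1, 12↦5, 13↦6, 30↦2, 46↦4, 59↦3, 63↦0.
All 7 residues are distinct, so no two elements differ by a multiple of 7.

No, no such pair exists.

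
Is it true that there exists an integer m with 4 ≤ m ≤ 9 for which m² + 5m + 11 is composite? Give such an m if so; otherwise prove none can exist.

m = 8

At m = 8: 8² + 5·8 + 11 = 115 = 5·23, which is composite.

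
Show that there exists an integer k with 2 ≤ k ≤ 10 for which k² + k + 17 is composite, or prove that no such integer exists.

The values for k = 2, 3, …, 10 are 23, 29, 37, 47, 59, 73, 89, 107, 127, and each of these is prime.
So no value in the range makes the expression composite.

There is no such integer k in that range.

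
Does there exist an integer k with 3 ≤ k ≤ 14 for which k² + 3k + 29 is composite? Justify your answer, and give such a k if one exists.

At k = 13: 13² + 3·13 + 29 = 237 = 3·79, which is composite.

k = 13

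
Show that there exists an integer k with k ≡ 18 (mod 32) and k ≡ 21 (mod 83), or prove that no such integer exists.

k = 1266

gcd(32, 83) = 1, so the Chinese Remainder Theorem guarantees exactly one residue class mod 2656 satisfying both.
Any solution of the first congruence is k = 18 + 32t; substituting into the second, 32t ≡ 21 − 18 ≡ 3 (mod 83).
To invert 32 modulo 83: 83 = 2·32 + 19, 32 = 1·19 + 13, 19 = 1·13 + 6, 13 = 2·6 + 1, 6 = 6·1 + 0, and unwinding, 1 = 13 − 2·6 = 13 − 2·(19 − 1·13) = −2·19 + 3·13 = −2·19 + 3·(32 − 1·19) = 3·32 − 5·19 = 3·32 − 5·(83 − 2·32) = −5·83 + 13·32. Thus 32⁻¹ ≡ 13 (mod 83).
Multiplying by 13: t ≡ 13·3 = 39 (mod 83).
With t = 39: k = 18 + 32·39 = 1266.
Indeed 1266 ≡ 18 (mod 32) and 1266 ≡ 21 (mod 83).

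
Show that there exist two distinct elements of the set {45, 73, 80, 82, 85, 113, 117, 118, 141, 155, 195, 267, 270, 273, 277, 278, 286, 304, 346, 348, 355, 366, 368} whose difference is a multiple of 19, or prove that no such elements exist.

Yes: 45 and 273.

45 mod 19 = 7 and 273 mod 19 = 7, so 273 − 45 = 228 = 12·19.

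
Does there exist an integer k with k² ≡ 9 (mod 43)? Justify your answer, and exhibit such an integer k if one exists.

Take k = 3. Then 3² = 9, and since 0 ≤ 9 < 43 this is already reduced: 3² ≡ 9 (mod 43).

k = 3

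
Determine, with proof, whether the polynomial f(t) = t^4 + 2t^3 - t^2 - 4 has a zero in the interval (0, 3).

f(0) = -4 and f(3) = 122, which have opposite signs.
f is continuous everywhere (it is a polynomial), in particular on [0, 3].
By the Intermediate Value Theorem f must vanish at some point of (0, 3).

Such a root exists.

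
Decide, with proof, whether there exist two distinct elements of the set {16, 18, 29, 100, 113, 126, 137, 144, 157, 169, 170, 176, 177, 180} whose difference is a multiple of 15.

Two integers differ by a multiple of 15 exactly when they have the same residue mod 15. The residues are 16↦1, 18↦3, 29↦14, 100↦10, 113↦8, 126↦6, 137↦2, 144↦9, 157↦7, 169↦4, 170↦5, 176↦11, 177↦12, 180↦0.
All 14 residues are distinct, so no two elements differ by a multiple of 15.

There is no such pair.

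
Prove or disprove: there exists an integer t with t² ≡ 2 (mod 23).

t = 18

t = 18 works: 18² = 324, and 324 − 2 = 322 = 14·23.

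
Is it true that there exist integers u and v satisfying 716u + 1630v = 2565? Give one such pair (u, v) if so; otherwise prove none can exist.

There are no such integers.

Both 716 and 1630 are divisible by gcd(716, 1630) = 2, hence so is any combination 716u + 1630v.
But 2565 is not a multiple of 2 (it leaves remainder 1).
Hence no integers u, v satisfy the equation.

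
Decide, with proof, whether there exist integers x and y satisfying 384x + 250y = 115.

Any value of 384x + 250y is a multiple of gcd(384, 250) = 2.
But 115 = 2·57 + 1, so 2 ∤ 115.
Therefore 384x + 250y = 115 has no solution in integers.

No such integers exist.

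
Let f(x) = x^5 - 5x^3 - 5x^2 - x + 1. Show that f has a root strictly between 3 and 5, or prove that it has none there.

f has no root in that interval.

f(3) = 61 and f(5) = 2371, both positive, so a sign-change argument is unavailable; we show f keeps this sign on the whole interval.
Substitute x = 3 + u, where 0 < u < 2 on the interval. Expanding, f(3 + u) = u^5 + 15u^4 + 85u^3 + 220u^2 + 239u + 61.
The nonzero coefficients here are all positive, so for u > 0 every term is positive (or zero), and the constant term 61 is strictly positive.
Therefore f(x) > 0 throughout (3, 5), and f has no zero there.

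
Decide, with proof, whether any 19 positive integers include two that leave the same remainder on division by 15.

Each integer lies in one of the 15 residue classes modulo 15.
With 19 integers and only 15 classes, the pigeonhole principle forces two of them, say a and b, into the same class.
So a and b have equal remainders mod 15, which is exactly what was to be shown.

Yes.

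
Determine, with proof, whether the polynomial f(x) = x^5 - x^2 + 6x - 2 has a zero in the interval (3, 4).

No.

f(3) = 250 and f(4) = 1030, both positive, so a sign-change argument is unavailable; we show f keeps this sign on the whole interval.
Substitute x = 3 + u, where 0 < u < 1 on the interval. Expanding, f(3 + u) = u^5 + 15u^4 + 90u^3 + 269u^2 + 405u + 250.
All 6 nonzero coefficients of this polynomial in u are positive; hence for u > 0 the value is a sum of positive terms (the constant 250 among them).
Therefore f(x) > 0 throughout (3, 4), and f has no zero there.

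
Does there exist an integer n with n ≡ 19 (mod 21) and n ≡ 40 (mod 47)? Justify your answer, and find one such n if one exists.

gcd(21, 47) = 1, so the Chinese Remainder Theorem guarantees exactly one residue class mod 987 satisfying both.
Write n = 19 + 21t and require 19 + 21t ≡ 40 (mod 47), i.e. 21t ≡ 21 (mod 47).
Since 21·9 = 189 = 4·47 + 1, the inverse of 21 mod 47 is 9.
Therefore t ≡ 9·21 = 189 ≡ 1 (mod 47).
Taking t = 1 gives n = 19 + 21·1 = 40.
Check: 40 mod 21 = 19, 40 mod 47 = 40. ✓

n = 40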